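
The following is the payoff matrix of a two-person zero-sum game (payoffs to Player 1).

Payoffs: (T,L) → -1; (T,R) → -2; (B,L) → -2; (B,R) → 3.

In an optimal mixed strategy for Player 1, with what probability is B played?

1/6

Row minima: T → -2, B → -2; maximin = -2.
Column maxima: L → -1, R → 3; minimax = -1.
-2 ≠ -1, so there is no saddle point; optimal play is mixed.
Let Player 1 play T with probability p. Expected payoff against L: (-1)p + (-2)(1−p) = p − 2; against R: (-2)p + 3(1−p) = −5p + 3.
Setting these equal: p − 2 = −5p + 3 ⇒ 6p = 5 ⇒ p = 5/6, and the value is (1)·(5/6) − 2 = -7/6.
For Player 2: with q = P(L), equating T's and B's payoffs gives q − 2 = −5q + 3 ⇒ q = 5/6.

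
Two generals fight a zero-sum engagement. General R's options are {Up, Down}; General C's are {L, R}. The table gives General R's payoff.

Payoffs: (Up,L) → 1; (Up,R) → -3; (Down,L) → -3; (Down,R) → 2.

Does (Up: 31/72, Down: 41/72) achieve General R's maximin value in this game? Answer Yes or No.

No

Against L this mix gives (31/72)·1 + (41/72)·(-3) = -23/18.
Against R this mix gives (31/72)·(-3) + (41/72)·2 = -11/72.
General C will play L, holding General R to -23/18. Shifting weight toward the row that does better against L would raise this floor (the equalizing mix achieves -7/9 against both L and R), so the proposed strategy is not optimal.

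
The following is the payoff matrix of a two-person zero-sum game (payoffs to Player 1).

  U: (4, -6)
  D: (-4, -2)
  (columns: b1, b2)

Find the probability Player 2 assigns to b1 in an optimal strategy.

Row minima: U → -6, D → -4; maximin = -4.
Column maxima: b1 → 4, b2 → -2; minimax = -2.
-4 ≠ -2, so there is no saddle point; optimal play is mixed.
Let Player 1 play U with probability p. Expected payoff against b1: 4p + (-4)(1−p) = 8p − 4; against b2: (-6)p + (-2)(1−p) = −4p − 2.
Setting these equal: 8p − 4 = −4p − 2 ⇒ 12p = 2 ⇒ p = 1/6, and the value is (8)·(1/6) − 4 = -8/3.
For Player 2: with q = P(b1), equating U's and D's payoffs gives 10q − 6 = −2q − 2 ⇒ q = 1/3.

1/3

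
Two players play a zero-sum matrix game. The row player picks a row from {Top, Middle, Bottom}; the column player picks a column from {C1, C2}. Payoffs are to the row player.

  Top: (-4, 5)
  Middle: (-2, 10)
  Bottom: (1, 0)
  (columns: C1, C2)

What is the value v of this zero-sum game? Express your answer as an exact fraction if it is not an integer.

Row minima: Top → -4, Middle → -2, Bottom → 0; maximin = 0.
Column maxima: C1 → 1, C2 → 10; minimax = 1.
0 ≠ 1, so there is no saddle point; optimal play is mixed.
Top is strictly dominated by Middle, so the row player never plays it.
On the remaining 2×2 (Middle, Bottom vs C1, C2):
Let the row player play Middle with probability p. Expected payoff against C1: (-2)p + 1(1−p) = −3p + 1; against C2: 10p + 0(1−p) = 10p.
Setting these equal: −3p + 1 = 10p ⇒ −13p = -1 ⇒ p = 1/13, and the value is (-3)·(1/13) + 1 = 10/13.
For the column player: with q = P(C1), equating Middle's and Bottom's payoffs gives −12q + 10 = q ⇒ q = 10/13.

10/13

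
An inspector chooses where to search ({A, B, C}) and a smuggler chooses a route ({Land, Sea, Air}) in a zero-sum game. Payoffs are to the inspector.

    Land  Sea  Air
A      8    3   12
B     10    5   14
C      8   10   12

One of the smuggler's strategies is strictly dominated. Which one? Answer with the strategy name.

Air

Land holds the inspector's payoff strictly below Air in every row: 8 < 12, 10 < 14, 8 < 12.
So Air is strictly dominated for the smuggler.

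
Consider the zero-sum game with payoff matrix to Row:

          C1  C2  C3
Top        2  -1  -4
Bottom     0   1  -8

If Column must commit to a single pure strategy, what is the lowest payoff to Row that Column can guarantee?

-4

Column maxima: C1 → 2, C2 → 1, C3 → -4.
The smallest of these is -4.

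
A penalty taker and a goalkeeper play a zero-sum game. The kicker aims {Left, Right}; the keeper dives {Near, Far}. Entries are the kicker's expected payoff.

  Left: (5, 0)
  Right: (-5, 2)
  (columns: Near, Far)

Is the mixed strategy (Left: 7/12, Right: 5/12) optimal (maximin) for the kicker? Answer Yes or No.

Against Near this mix gives (7/12)·5 + (5/12)·(-5) = 5/6.
Against Far this mix gives (7/12)·0 + (5/12)·2 = 5/6.
All of the keeper's active replies (Near, Far) yield 5/6, and no column does worse for the kicker. The mix makes the keeper indifferent and guarantees 5/6, so it is optimal.

Yes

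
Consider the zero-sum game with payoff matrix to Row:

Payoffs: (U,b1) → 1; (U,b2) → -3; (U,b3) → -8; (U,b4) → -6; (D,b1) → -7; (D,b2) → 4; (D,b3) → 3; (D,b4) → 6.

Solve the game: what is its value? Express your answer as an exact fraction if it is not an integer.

-53/19

Row minima: U → -8, D → -7; maximin = -7.
Column maxima: b1 → 1, b2 → 4, b3 → 3, b4 → 6; minimax = 1.
-7 ≠ 1, so there is no saddle point; optimal play is mixed.
b2 is strictly dominated by b3 (it gives Row strictly more in every row), so Column never plays it.
b4 is strictly dominated by b3 (it gives Row strictly more in every row), so Column never plays it.
On the remaining 2×2 (U, D vs b1, b3):
Let Row play U with probability p. Expected payoff against b1: 1p + (-7)(1−p) = 8p − 7; against b3: (-8)p + 3(1−p) = −11p + 3.
Setting these equal: 8p − 7 = −11p + 3 ⇒ 19p = 10 ⇒ p = 10/19, and the value is (8)·(10/19) − 7 = -53/19.
For Column: with q = P(b1), equating U's and D's payoffs gives 9q − 8 = −10q + 3 ⇒ q = 11/19.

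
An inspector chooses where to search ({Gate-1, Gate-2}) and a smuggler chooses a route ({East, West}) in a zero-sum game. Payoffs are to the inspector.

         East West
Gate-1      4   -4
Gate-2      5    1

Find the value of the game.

Row minima: Gate-1 → -4, Gate-2 → 1; maximin = 1.
Column maxima: East → 5, West → 1; minimax = 1.
Since maximin = minimax = 1, there is a saddle point and the value is 1.

1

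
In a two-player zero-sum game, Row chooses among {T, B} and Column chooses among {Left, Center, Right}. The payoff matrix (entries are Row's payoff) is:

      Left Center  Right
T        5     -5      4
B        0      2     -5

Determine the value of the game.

Row minima: T → -5, B → -5; maximin = -5.
Column maxima: Left → 5, Center → 2, Right → 4; minimax = 2.
-5 ≠ 2, so there is no saddle point; optimal play is mixed.
Left is strictly dominated by Right (it gives Row strictly more in every row), so Column never plays it.
On the remaining 2×2 (T, B vs Center, Right):
Let Row play T with probability p. Expected payoff against Center: (-5)p + 2(1−p) = −7p + 2; against Right: 4p + (-5)(1−p) = 9p − 5.
Setting these equal: −7p + 2 = 9p − 5 ⇒ −16p = -7 ⇒ p = 7/16, and the value is (-7)·(7/16) + 2 = -17/16.
For Column: with q = P(Center), equating T's and B's payoffs gives −9q + 4 = 7q − 5 ⇒ q = 9/16.

-17/16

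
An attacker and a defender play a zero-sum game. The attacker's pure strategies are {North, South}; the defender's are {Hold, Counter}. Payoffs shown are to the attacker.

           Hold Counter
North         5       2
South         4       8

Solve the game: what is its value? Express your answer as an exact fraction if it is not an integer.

32/7

Row minima: North → 2, South → 4; maximin = 4.
Column maxima: Hold → 5, Counter → 8; minimax = 5.
4 ≠ 5, so there is no saddle point; optimal play is mixed.
Let the attacker play North with probability p. Expected payoff against Hold: 5p + 4(1−p) = p + 4; against Counter: 2p + 8(1−p) = −6p + 8.
Setting these equal: p + 4 = −6p + 8 ⇒ 7p = 4 ⇒ p = 4/7, and the value is (1)·(4/7) + 4 = 32/7.
For the defender: with q = P(Hold), equating North's and South's payoffs gives 3q + 2 = −4q + 8 ⇒ q = 6/7.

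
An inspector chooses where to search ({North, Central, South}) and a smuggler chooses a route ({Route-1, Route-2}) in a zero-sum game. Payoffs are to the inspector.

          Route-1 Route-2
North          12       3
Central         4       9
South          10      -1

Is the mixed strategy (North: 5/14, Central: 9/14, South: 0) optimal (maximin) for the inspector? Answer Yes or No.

Yes

Against Route-1 this mix gives (5/14)·12 + (9/14)·4 = 48/7.
Against Route-2 this mix gives (5/14)·3 + (9/14)·9 = 48/7.
All of the smuggler's active replies (Route-1, Route-2) yield 48/7, and no column does worse for the inspector. The mix makes the smuggler indifferent and guarantees 48/7, so it is optimal.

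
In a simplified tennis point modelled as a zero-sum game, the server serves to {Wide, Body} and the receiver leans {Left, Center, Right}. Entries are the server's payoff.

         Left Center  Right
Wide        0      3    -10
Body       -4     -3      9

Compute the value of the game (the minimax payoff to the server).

Row minima: Wide → -10, Body → -4; maximin = -4.
Column maxima: Left → 0, Center → 3, Right → 9; minimax = 0.
-4 ≠ 0, so there is no saddle point; optimal play is mixed.
Center is strictly dominated by Left (it gives the server strictly more in every row), so the receiver never plays it.
On the remaining 2×2 (Wide, Body vs Left, Right):
Let the server play Wide with probability p. Expected payoff against Left: 0p + (-4)(1−p) = 4p − 4; against Right: (-10)p + 9(1−p) = −19p + 9.
Setting these equal: 4p − 4 = −19p + 9 ⇒ 23p = 13 ⇒ p = 13/23, and the value is (4)·(13/23) − 4 = -40/23.
For the receiver: with q = P(Left), equating Wide's and Body's payoffs gives 10q − 10 = −13q + 9 ⇒ q = 19/23.

-40/23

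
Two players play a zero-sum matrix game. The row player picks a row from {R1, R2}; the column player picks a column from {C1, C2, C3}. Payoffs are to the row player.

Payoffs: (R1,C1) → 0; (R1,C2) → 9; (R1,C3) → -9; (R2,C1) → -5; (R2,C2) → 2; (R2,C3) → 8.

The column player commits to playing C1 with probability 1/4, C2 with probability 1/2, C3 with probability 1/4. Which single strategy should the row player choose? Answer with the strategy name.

R1

Expected payoff of R1: (1/4)·0 + (1/2)·9 + (1/4)·(-9) = 9/4.
Expected payoff of R2: (1/4)·(-5) + (1/2)·2 + (1/4)·8 = 7/4.
The largest is 9/4, so the row player's best response is R1.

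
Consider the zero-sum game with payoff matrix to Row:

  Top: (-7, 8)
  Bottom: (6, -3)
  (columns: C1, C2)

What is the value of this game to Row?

Row minima: Top → -7, Bottom → -3; maximin = -3.
Column maxima: C1 → 6, C2 → 8; minimax = 6.
-3 ≠ 6, so there is no saddle point; optimal play is mixed.
Let Row play Top with probability p. Expected payoff against C1: (-7)p + 6(1−p) = −13p + 6; against C2: 8p + (-3)(1−p) = 11p − 3.
Setting these equal: −13p + 6 = 11p − 3 ⇒ −24p = -9 ⇒ p = 3/8, and the value is (-13)·(3/8) + 6 = 9/8.
For Column: with q = P(C1), equating Top's and Bottom's payoffs gives −15q + 8 = 9q − 3 ⇒ q = 11/24.

9/8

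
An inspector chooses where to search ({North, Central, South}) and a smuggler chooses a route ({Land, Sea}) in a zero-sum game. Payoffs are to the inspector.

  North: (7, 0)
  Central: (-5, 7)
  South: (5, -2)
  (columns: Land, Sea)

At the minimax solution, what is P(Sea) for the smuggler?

Row minima: North → 0, Central → -5, South → -2; maximin = 0.
Column maxima: Land → 7, Sea → 7; minimax = 7.
0 ≠ 7, so there is no saddle point; optimal play is mixed.
South is strictly dominated by North, so the inspector never plays it.
On the remaining 2×2 (North, Central vs Land, Sea):
Let the inspector play North with probability p. Expected payoff against Land: 7p + (-5)(1−p) = 12p − 5; against Sea: 0p + 7(1−p) = −7p + 7.
Setting these equal: 12p − 5 = −7p + 7 ⇒ 19p = 12 ⇒ p = 12/19, and the value is (12)·(12/19) − 5 = 49/19.
For the smuggler: with q = P(Land), equating North's and Central's payoffs gives 7q = −12q + 7 ⇒ q = 7/19.

12/19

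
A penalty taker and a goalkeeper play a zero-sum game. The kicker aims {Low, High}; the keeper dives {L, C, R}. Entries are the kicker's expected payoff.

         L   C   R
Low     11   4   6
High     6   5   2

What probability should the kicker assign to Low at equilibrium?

3/5

Row minima: Low → 4, High → 2; maximin = 4.
Column maxima: L → 11, C → 5, R → 6; minimax = 5.
4 ≠ 5, so there is no saddle point; optimal play is mixed.
L is strictly dominated by C (it gives the kicker strictly more in every row), so the keeper never plays it.
On the remaining 2×2 (Low, High vs C, R):
Let the kicker play Low with probability p. Expected payoff against C: 4p + 5(1−p) = −p + 5; against R: 6p + 2(1−p) = 4p + 2.
Setting these equal: −p + 5 = 4p + 2 ⇒ −5p = -3 ⇒ p = 3/5, and the value is (-1)·(3/5) + 5 = 22/5.
For the keeper: with q = P(C), equating Low's and High's payoffs gives −2q + 6 = 3q + 2 ⇒ q = 4/5.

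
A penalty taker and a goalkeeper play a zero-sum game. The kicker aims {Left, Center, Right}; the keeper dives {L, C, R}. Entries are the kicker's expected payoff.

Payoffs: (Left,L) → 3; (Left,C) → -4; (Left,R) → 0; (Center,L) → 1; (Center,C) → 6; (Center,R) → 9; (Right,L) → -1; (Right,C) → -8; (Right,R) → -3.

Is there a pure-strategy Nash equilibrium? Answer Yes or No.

No

Row minima: Left → -4, Center → 1, Right → -8; maximin = 1.
Column maxima: L → 3, C → 6, R → 9; minimax = 3.
1 ≠ 3, so no pure-strategy equilibrium exists.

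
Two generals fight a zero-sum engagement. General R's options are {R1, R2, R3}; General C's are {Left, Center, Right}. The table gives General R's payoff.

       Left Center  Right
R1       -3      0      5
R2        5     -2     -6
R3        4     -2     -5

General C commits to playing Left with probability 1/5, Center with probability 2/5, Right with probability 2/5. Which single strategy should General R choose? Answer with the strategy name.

Expected payoff of R1: (1/5)·(-3) + (2/5)·0 + (2/5)·5 = 7/5.
Expected payoff of R2: (1/5)·5 + (2/5)·(-2) + (2/5)·(-6) = -11/5.
Expected payoff of R3: (1/5)·4 + (2/5)·(-2) + (2/5)·(-5) = -2.
The largest is 7/5, so General R's best response is R1.

R1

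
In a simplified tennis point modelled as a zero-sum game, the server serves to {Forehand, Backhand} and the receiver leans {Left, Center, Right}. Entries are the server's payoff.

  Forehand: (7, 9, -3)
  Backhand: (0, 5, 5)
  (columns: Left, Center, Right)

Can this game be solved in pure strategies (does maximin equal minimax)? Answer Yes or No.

Row minima: Forehand → -3, Backhand → 0; maximin = 0.
Column maxima: Left → 7, Center → 9, Right → 5; minimax = 5.
0 ≠ 5, so no pure-strategy equilibrium exists.

No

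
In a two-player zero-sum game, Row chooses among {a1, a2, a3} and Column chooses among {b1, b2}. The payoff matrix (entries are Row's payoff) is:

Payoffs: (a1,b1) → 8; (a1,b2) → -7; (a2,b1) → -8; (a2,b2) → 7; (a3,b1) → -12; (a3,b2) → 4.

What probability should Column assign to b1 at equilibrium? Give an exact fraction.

7/15

Row minima: a1 → -7, a2 → -8, a3 → -12; maximin = -7.
Column maxima: b1 → 8, b2 → 7; minimax = 7.
-7 ≠ 7, so there is no saddle point; optimal play is mixed.
a3 is strictly dominated by a2, so Row never plays it.
On the remaining 2×2 (a1, a2 vs b1, b2):
Let Row play a1 with probability p. Expected payoff against b1: 8p + (-8)(1−p) = 16p − 8; against b2: (-7)p + 7(1−p) = −14p + 7.
Setting these equal: 16p − 8 = −14p + 7 ⇒ 30p = 15 ⇒ p = 1/2, and the value is (16)·(1/2) − 8 = 0.
For Column: with q = P(b1), equating a1's and a2's payoffs gives 15q − 7 = −15q + 7 ⇒ q = 7/15.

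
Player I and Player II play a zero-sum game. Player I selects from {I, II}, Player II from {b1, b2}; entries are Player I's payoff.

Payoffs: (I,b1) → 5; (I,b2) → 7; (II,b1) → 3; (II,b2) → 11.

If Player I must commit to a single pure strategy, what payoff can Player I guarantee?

Row minima: I → 5, II → 3.
The best of these is 5.

5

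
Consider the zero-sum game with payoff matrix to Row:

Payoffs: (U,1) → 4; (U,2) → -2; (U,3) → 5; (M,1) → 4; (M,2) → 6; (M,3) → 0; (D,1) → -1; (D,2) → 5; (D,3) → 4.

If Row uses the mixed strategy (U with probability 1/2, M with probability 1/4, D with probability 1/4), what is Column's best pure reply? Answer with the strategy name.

If Column plays 1, Row's expected payoff is (1/2)·4 + (1/4)·4 + (1/4)·(-1) = 11/4.
If Column plays 2, Row's expected payoff is (1/2)·(-2) + (1/4)·6 + (1/4)·5 = 7/4.
If Column plays 3, Row's expected payoff is (1/2)·5 + (1/4)·0 + (1/4)·4 = 7/2.
Column minimizes Row's payoff; the smallest is 7/4, so the best response is 2.

2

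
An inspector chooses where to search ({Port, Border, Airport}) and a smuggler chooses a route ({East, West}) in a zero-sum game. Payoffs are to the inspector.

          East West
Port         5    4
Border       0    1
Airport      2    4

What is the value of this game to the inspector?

4

Row minima: Port → 4, Border → 0, Airport → 2; maximin = 4.
Column maxima: East → 5, West → 4; minimax = 4.
Since maximin = minimax = 4, there is a saddle point and the value is 4.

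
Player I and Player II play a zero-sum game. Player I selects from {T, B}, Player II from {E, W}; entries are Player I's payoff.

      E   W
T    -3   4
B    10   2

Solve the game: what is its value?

Row minima: T → -3, B → 2; maximin = 2.
Column maxima: E → 10, W → 4; minimax = 4.
2 ≠ 4, so there is no saddle point; optimal play is mixed.
Let Player I play T with probability p. Expected payoff against E: (-3)p + 10(1−p) = −13p + 10; against W: 4p + 2(1−p) = 2p + 2.
Setting these equal: −13p + 10 = 2p + 2 ⇒ −15p = -8 ⇒ p = 8/15, and the value is (-13)·(8/15) + 10 = 46/15.
For Player II: with q = P(E), equating T's and B's payoffs gives −7q + 4 = 8q + 2 ⇒ q = 2/15.

46/15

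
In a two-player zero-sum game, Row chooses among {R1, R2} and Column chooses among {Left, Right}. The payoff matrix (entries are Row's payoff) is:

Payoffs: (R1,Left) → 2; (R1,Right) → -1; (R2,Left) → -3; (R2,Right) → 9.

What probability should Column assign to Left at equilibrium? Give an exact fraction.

Row minima: R1 → -1, R2 → -3; maximin = -1.
Column maxima: Left → 2, Right → 9; minimax = 2.
-1 ≠ 2, so there is no saddle point; optimal play is mixed.
Let Row play R1 with probability p. Expected payoff against Left: 2p + (-3)(1−p) = 5p − 3; against Right: (-1)p + 9(1−p) = −10p + 9.
Setting these equal: 5p − 3 = −10p + 9 ⇒ 15p = 12 ⇒ p = 4/5, and the value is (5)·(4/5) − 3 = 1.
For Column: with q = P(Left), equating R1's and R2's payoffs gives 3q − 1 = −12q + 9 ⇒ q = 2/3.

2/3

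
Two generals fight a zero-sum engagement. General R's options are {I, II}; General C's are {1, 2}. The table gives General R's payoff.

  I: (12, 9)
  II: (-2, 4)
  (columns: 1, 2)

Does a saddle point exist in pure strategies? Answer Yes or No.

Row minima: I → 9, II → -2; maximin = 9.
Column maxima: 1 → 12, 2 → 9; minimax = 9.
maximin = minimax = 9, so a saddle point exists.

Yes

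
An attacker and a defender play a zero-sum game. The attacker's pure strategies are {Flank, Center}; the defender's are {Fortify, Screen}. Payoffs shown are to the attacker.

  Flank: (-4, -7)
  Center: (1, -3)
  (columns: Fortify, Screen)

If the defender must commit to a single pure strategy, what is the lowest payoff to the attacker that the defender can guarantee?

-3

Column maxima: Fortify → 1, Screen → -3.
The smallest of these is -3.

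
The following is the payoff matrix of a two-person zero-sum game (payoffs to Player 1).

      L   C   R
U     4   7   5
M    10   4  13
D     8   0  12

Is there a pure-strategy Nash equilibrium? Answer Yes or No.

No

Row minima: U → 4, M → 4, D → 0; maximin = 4.
Column maxima: L → 10, C → 7, R → 13; minimax = 7.
4 ≠ 7, so no pure-strategy equilibrium exists.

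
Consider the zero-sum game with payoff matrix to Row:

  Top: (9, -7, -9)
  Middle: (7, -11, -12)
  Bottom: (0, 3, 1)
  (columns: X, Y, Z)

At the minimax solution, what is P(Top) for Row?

Row minima: Top → -9, Middle → -12, Bottom → 0; maximin = 0.
Column maxima: X → 9, Y → 3, Z → 1; minimax = 1.
0 ≠ 1, so there is no saddle point; optimal play is mixed.
Middle is strictly dominated by Top, so Row never plays it.
Y is strictly dominated by Z (it gives Row strictly more in every row), so Column never plays it.
On the remaining 2×2 (Top, Bottom vs X, Z):
Let Row play Top with probability p. Expected payoff against X: 9p + 0(1−p) = 9p; against Z: (-9)p + 1(1−p) = −10p + 1.
Setting these equal: 9p = −10p + 1 ⇒ 19p = 1 ⇒ p = 1/19, and the value is (9)·(1/19) = 9/19.
For Column: with q = P(X), equating Top's and Bottom's payoffs gives 18q − 9 = −q + 1 ⇒ q = 10/19.

1/19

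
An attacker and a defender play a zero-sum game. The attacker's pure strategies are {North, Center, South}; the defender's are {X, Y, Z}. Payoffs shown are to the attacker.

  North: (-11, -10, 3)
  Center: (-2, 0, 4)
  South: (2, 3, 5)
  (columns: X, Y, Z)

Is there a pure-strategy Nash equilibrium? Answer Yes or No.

Yes

Row minima: North → -11, Center → -2, South → 2; maximin = 2.
Column maxima: X → 2, Y → 3, Z → 5; minimax = 2.
maximin = minimax = 2, so a saddle point exists.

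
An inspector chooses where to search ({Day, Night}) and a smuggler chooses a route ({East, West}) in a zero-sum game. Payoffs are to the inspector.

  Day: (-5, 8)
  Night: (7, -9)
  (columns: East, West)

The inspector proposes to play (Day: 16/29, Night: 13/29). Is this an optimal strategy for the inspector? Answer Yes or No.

Yes

Against East this mix gives (16/29)·(-5) + (13/29)·7 = 11/29.
Against West this mix gives (16/29)·8 + (13/29)·(-9) = 11/29.
All of the smuggler's active replies (East, West) yield 11/29, and no column does worse for the inspector. The mix makes the smuggler indifferent and guarantees 11/29, so it is optimal.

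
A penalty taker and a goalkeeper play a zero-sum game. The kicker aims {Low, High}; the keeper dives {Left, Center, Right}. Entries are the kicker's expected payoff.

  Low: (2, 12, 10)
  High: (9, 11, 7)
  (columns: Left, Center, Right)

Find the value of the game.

Row minima: Low → 2, High → 7; maximin = 7.
Column maxima: Left → 9, Center → 12, Right → 10; minimax = 9.
7 ≠ 9, so there is no saddle point; optimal play is mixed.
Center is strictly dominated by Left (it gives the kicker strictly more in every row), so the keeper never plays it.
On the remaining 2×2 (Low, High vs Left, Right):
Let the kicker play Low with probability p. Expected payoff against Left: 2p + 9(1−p) = −7p + 9; against Right: 10p + 7(1−p) = 3p + 7.
Setting these equal: −7p + 9 = 3p + 7 ⇒ −10p = -2 ⇒ p = 1/5, and the value is (-7)·(1/5) + 9 = 38/5.
For the keeper: with q = P(Left), equating Low's and High's payoffs gives −8q + 10 = 2q + 7 ⇒ q = 3/10.

38/5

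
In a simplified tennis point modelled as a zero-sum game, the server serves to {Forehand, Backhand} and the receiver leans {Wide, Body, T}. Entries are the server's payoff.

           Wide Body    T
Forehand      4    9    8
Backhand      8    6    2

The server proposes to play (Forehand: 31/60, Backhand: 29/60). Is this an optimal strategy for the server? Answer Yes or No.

No

Against Wide this mix gives (31/60)·4 + (29/60)·8 = 89/15.
Against Body this mix gives (31/60)·9 + (29/60)·6 = 151/20.
Against T this mix gives (31/60)·8 + (29/60)·2 = 51/10.
The receiver will play T, holding the server to 51/10. Shifting weight toward the row that does better against T would raise this floor (the equalizing mix achieves 28/5 against both T and Wide), so the proposed strategy is not optimal.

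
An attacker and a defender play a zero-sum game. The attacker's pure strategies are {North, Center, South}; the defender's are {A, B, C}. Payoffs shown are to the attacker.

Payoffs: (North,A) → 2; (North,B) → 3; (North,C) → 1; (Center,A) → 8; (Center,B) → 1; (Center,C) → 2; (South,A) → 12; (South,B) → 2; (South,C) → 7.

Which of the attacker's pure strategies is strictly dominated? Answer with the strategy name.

South gives a strictly higher payoff than Center against every column: 12 > 8, 2 > 1, 7 > 2.
So Center is strictly dominated and the attacker never plays it.

Center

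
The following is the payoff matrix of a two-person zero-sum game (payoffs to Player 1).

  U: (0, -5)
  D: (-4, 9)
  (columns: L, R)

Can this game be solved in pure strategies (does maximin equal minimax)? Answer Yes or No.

No

Row minima: U → -5, D → -4; maximin = -4.
Column maxima: L → 0, R → 9; minimax = 0.
-4 ≠ 0, so no pure-strategy equilibrium exists.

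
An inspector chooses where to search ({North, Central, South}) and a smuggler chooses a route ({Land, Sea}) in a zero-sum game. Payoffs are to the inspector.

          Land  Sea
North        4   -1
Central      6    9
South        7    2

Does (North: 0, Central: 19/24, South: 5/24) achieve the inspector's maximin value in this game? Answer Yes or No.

Against Land this mix gives (19/24)·6 + (5/24)·7 = 149/24.
Against Sea this mix gives (19/24)·9 + (5/24)·2 = 181/24.
The smuggler will play Land, holding the inspector to 149/24. Shifting weight toward the row that does better against Land would raise this floor (the equalizing mix achieves 51/8 against both Land and Sea), so the proposed strategy is not optimal.

No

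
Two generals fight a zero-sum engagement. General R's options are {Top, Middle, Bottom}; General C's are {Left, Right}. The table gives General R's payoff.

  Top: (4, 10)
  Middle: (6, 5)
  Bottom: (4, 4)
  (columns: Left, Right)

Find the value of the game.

Row minima: Top → 4, Middle → 5, Bottom → 4; maximin = 5.
Column maxima: Left → 6, Right → 10; minimax = 6.
5 ≠ 6, so there is no saddle point; optimal play is mixed.
Bottom is strictly dominated by Middle, so General R never plays it.
On the remaining 2×2 (Top, Middle vs Left, Right):
Let General R play Top with probability p. Expected payoff against Left: 4p + 6(1−p) = −2p + 6; against Right: 10p + 5(1−p) = 5p + 5.
Setting these equal: −2p + 6 = 5p + 5 ⇒ −7p = -1 ⇒ p = 1/7, and the value is (-2)·(1/7) + 6 = 40/7.
For General C: with q = P(Left), equating Top's and Middle's payoffs gives −6q + 10 = q + 5 ⇒ q = 5/7.

40/7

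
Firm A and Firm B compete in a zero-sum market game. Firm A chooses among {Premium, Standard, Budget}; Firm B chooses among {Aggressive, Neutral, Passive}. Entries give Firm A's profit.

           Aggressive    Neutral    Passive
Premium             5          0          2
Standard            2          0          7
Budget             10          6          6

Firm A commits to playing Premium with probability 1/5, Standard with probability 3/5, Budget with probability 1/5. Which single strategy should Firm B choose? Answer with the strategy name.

Neutral

If Firm B plays Aggressive, Firm A's expected payoff is (1/5)·5 + (3/5)·2 + (1/5)·10 = 21/5.
If Firm B plays Neutral, Firm A's expected payoff is (1/5)·0 + (3/5)·0 + (1/5)·6 = 6/5.
If Firm B plays Passive, Firm A's expected payoff is (1/5)·2 + (3/5)·7 + (1/5)·6 = 29/5.
Firm B minimizes Firm A's payoff; the smallest is 6/5, so the best response is Neutral.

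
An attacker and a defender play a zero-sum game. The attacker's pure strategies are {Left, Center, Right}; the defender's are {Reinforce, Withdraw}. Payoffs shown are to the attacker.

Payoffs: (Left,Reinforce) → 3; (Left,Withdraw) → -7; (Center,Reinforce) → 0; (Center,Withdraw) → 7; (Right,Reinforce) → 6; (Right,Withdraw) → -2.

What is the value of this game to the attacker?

Row minima: Left → -7, Center → 0, Right → -2; maximin = 0.
Column maxima: Reinforce → 6, Withdraw → 7; minimax = 6.
0 ≠ 6, so there is no saddle point; optimal play is mixed.
Left is strictly dominated by Right, so the attacker never plays it.
On the remaining 2×2 (Center, Right vs Reinforce, Withdraw):
Let the attacker play Center with probability p. Expected payoff against Reinforce: 0p + 6(1−p) = −6p + 6; against Withdraw: 7p + (-2)(1−p) = 9p − 2.
Setting these equal: −6p + 6 = 9p − 2 ⇒ −15p = -8 ⇒ p = 8/15, and the value is (-6)·(8/15) + 6 = 14/5.
For the defender: with q = P(Reinforce), equating Center's and Right's payoffs gives −7q + 7 = 8q − 2 ⇒ q = 3/5.

14/5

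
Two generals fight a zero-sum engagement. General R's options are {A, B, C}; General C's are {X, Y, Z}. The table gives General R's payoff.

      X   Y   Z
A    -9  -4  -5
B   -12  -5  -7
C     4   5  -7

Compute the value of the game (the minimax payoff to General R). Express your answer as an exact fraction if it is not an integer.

Row minima: A → -9, B → -12, C → -7; maximin = -7.
Column maxima: X → 4, Y → 5, Z → -5; minimax = -5.
-7 ≠ -5, so there is no saddle point; optimal play is mixed.
B is strictly dominated by A, so General R never plays it.
Y is strictly dominated by X (it gives General R strictly more in every row), so General C never plays it.
On the remaining 2×2 (A, C vs X, Z):
Let General R play A with probability p. Expected payoff against X: (-9)p + 4(1−p) = −13p + 4; against Z: (-5)p + (-7)(1−p) = 2p − 7.
Setting these equal: −13p + 4 = 2p − 7 ⇒ −15p = -11 ⇒ p = 11/15, and the value is (-13)·(11/15) + 4 = -83/15.
For General C: with q = P(X), equating A's and C's payoffs gives −4q − 5 = 11q − 7 ⇒ q = 2/15.

-83/15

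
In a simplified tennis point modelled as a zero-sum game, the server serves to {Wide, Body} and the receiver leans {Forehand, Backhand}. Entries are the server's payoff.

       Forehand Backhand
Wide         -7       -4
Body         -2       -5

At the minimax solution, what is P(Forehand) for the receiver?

Row minima: Wide → -7, Body → -5; maximin = -5.
Column maxima: Forehand → -2, Backhand → -4; minimax = -4.
-5 ≠ -4, so there is no saddle point; optimal play is mixed.
Let the server play Wide with probability p. Expected payoff against Forehand: (-7)p + (-2)(1−p) = −5p − 2; against Backhand: (-4)p + (-5)(1−p) = p − 5.
Setting these equal: −5p − 2 = p − 5 ⇒ −6p = -3 ⇒ p = 1/2, and the value is (-5)·(1/2) − 2 = -9/2.
For the receiver: with q = P(Forehand), equating Wide's and Body's payoffs gives −3q − 4 = 3q − 5 ⇒ q = 1/6.

1/6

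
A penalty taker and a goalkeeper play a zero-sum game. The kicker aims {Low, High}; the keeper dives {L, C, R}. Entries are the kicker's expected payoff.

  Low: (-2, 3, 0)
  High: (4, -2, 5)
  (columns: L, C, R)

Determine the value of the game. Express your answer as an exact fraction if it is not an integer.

8/11

Row minima: Low → -2, High → -2; maximin = -2.
Column maxima: L → 4, C → 3, R → 5; minimax = 3.
-2 ≠ 3, so there is no saddle point; optimal play is mixed.
R is strictly dominated by L (it gives the kicker strictly more in every row), so the keeper never plays it.
On the remaining 2×2 (Low, High vs L, C):
Let the kicker play Low with probability p. Expected payoff against L: (-2)p + 4(1−p) = −6p + 4; against C: 3p + (-2)(1−p) = 5p − 2.
Setting these equal: −6p + 4 = 5p − 2 ⇒ −11p = -6 ⇒ p = 6/11, and the value is (-6)·(6/11) + 4 = 8/11.
For the keeper: with q = P(L), equating Low's and High's payoffs gives −5q + 3 = 6q − 2 ⇒ q = 5/11.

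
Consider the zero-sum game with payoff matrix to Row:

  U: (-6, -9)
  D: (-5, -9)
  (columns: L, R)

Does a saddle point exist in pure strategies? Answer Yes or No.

Yes

Row minima: U → -9, D → -9; maximin = -9.
Column maxima: L → -5, R → -9; minimax = -9.
maximin = minimax = -9, so a saddle point exists.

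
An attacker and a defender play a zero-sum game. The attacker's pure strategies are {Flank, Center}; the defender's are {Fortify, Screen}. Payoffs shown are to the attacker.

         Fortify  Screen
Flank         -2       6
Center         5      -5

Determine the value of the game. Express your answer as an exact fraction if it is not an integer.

10/9

Row minima: Flank → -2, Center → -5; maximin = -2.
Column maxima: Fortify → 5, Screen → 6; minimax = 5.
-2 ≠ 5, so there is no saddle point; optimal play is mixed.
Let the attacker play Flank with probability p. Expected payoff against Fortify: (-2)p + 5(1−p) = −7p + 5; against Screen: 6p + (-5)(1−p) = 11p − 5.
Setting these equal: −7p + 5 = 11p − 5 ⇒ −18p = -10 ⇒ p = 5/9, and the value is (-7)·(5/9) + 5 = 10/9.
For the defender: with q = P(Fortify), equating Flank's and Center's payoffs gives −8q + 6 = 10q − 5 ⇒ q = 11/18.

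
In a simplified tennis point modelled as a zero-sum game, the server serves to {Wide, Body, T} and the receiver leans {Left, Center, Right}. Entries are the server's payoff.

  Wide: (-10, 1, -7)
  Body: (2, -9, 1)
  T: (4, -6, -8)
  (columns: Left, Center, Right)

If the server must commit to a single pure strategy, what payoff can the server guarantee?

Row minima: Wide → -10, Body → -9, T → -8.
The best of these is -8.

-8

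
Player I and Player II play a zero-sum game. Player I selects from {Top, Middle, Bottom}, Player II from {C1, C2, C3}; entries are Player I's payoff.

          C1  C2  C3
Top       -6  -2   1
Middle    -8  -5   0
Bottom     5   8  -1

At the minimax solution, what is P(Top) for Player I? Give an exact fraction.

Row minima: Top → -6, Middle → -8, Bottom → -1; maximin = -1.
Column maxima: C1 → 5, C2 → 8, C3 → 1; minimax = 1.
-1 ≠ 1, so there is no saddle point; optimal play is mixed.
Middle is strictly dominated by Top, so Player I never plays it.
C2 is strictly dominated by C1 (it gives Player I strictly more in every row), so Player II never plays it.
On the remaining 2×2 (Top, Bottom vs C1, C3):
Let Player I play Top with probability p. Expected payoff against C1: (-6)p + 5(1−p) = −11p + 5; against C3: 1p + (-1)(1−p) = 2p − 1.
Setting these equal: −11p + 5 = 2p − 1 ⇒ −13p = -6 ⇒ p = 6/13, and the value is (-11)·(6/13) + 5 = -1/13.
For Player II: with q = P(C1), equating Top's and Bottom's payoffs gives −7q + 1 = 6q − 1 ⇒ q = 2/13.

6/13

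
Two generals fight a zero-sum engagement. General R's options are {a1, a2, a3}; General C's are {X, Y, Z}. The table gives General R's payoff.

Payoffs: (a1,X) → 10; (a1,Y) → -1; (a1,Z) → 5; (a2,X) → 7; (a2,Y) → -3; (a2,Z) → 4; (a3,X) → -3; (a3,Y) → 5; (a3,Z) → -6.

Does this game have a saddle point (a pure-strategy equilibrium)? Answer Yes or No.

No

Row minima: a1 → -1, a2 → -3, a3 → -6; maximin = -1.
Column maxima: X → 10, Y → 5, Z → 5; minimax = 5.
-1 ≠ 5, so no pure-strategy equilibrium exists.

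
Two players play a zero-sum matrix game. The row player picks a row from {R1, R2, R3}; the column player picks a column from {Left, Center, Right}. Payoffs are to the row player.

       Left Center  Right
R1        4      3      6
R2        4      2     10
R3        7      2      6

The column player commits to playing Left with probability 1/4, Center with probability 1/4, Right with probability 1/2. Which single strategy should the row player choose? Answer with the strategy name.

Expected payoff of R1: (1/4)·4 + (1/4)·3 + (1/2)·6 = 19/4.
Expected payoff of R2: (1/4)·4 + (1/4)·2 + (1/2)·10 = 13/2.
Expected payoff of R3: (1/4)·7 + (1/4)·2 + (1/2)·6 = 21/4.
The largest is 13/2, so the row player's best response is R2.

R2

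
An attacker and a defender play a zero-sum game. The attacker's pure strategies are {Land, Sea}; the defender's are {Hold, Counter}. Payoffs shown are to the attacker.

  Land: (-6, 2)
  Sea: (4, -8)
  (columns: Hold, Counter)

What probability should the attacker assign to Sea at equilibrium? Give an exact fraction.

Row minima: Land → -6, Sea → -8; maximin = -6.
Column maxima: Hold → 4, Counter → 2; minimax = 2.
-6 ≠ 2, so there is no saddle point; optimal play is mixed.
Let the attacker play Land with probability p. Expected payoff against Hold: (-6)p + 4(1−p) = −10p + 4; against Counter: 2p + (-8)(1−p) = 10p − 8.
Setting these equal: −10p + 4 = 10p − 8 ⇒ −20p = -12 ⇒ p = 3/5, and the value is (-10)·(3/5) + 4 = -2.
For the defender: with q = P(Hold), equating Land's and Sea's payoffs gives −8q + 2 = 12q − 8 ⇒ q = 1/2.

2/5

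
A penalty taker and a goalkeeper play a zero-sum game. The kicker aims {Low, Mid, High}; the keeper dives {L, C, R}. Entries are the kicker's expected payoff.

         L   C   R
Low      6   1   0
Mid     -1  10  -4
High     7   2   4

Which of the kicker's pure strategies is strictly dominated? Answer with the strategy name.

High gives a strictly higher payoff than Low against every column: 7 > 6, 2 > 1, 4 > 0.
So Low is strictly dominated and the kicker never plays it.

Low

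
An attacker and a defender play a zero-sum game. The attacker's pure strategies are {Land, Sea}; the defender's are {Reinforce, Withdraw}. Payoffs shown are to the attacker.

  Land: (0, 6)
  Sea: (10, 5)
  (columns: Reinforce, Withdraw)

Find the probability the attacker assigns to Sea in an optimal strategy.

6/11

Row minima: Land → 0, Sea → 5; maximin = 5.
Column maxima: Reinforce → 10, Withdraw → 6; minimax = 6.
5 ≠ 6, so there is no saddle point; optimal play is mixed.
Let the attacker play Land with probability p. Expected payoff against Reinforce: 0p + 10(1−p) = −10p + 10; against Withdraw: 6p + 5(1−p) = p + 5.
Setting these equal: −10p + 10 = p + 5 ⇒ −11p = -5 ⇒ p = 5/11, and the value is (-10)·(5/11) + 10 = 60/11.
For the defender: with q = P(Reinforce), equating Land's and Sea's payoffs gives −6q + 6 = 5q + 5 ⇒ q = 1/11.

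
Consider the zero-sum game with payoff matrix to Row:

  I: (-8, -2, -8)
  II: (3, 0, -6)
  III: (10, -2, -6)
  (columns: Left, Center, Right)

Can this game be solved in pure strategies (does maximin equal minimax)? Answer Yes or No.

Yes

Row minima: I → -8, II → -6, III → -6; maximin = -6.
Column maxima: Left → 10, Center → 0, Right → -6; minimax = -6.
maximin = minimax = -6, so a saddle point exists.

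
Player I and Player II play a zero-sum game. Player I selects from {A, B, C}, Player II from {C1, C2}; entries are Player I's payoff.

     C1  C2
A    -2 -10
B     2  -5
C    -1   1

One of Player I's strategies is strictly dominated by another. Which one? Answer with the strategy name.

B gives a strictly higher payoff than A against every column: 2 > -2, -5 > -10.
So A is strictly dominated and Player I never plays it.

A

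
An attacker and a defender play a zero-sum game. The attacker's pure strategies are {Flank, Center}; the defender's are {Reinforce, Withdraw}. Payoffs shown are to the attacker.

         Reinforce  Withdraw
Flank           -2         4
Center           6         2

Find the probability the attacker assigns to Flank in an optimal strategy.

2/5

Row minima: Flank → -2, Center → 2; maximin = 2.
Column maxima: Reinforce → 6, Withdraw → 4; minimax = 4.
2 ≠ 4, so there is no saddle point; optimal play is mixed.
Let the attacker play Flank with probability p. Expected payoff against Reinforce: (-2)p + 6(1−p) = −8p + 6; against Withdraw: 4p + 2(1−p) = 2p + 2.
Setting these equal: −8p + 6 = 2p + 2 ⇒ −10p = -4 ⇒ p = 2/5, and the value is (-8)·(2/5) + 6 = 14/5.
For the defender: with q = P(Reinforce), equating Flank's and Center's payoffs gives −6q + 4 = 4q + 2 ⇒ q = 1/5.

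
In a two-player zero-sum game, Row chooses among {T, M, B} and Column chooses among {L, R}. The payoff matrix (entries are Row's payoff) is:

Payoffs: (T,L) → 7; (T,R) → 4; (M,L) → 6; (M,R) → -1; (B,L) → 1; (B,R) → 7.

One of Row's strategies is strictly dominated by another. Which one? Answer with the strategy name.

M

T gives a strictly higher payoff than M against every column: 7 > 6, 4 > -1.
So M is strictly dominated and Row never plays it.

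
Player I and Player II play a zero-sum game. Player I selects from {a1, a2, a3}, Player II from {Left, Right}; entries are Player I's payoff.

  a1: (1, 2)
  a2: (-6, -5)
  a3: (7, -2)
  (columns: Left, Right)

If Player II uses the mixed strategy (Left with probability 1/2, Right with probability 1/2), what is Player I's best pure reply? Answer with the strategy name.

Expected payoff of a1: (1/2)·1 + (1/2)·2 = 3/2.
Expected payoff of a2: (1/2)·(-6) + (1/2)·(-5) = -11/2.
Expected payoff of a3: (1/2)·7 + (1/2)·(-2) = 5/2.
The largest is 5/2, so Player I's best response is a3.

a3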